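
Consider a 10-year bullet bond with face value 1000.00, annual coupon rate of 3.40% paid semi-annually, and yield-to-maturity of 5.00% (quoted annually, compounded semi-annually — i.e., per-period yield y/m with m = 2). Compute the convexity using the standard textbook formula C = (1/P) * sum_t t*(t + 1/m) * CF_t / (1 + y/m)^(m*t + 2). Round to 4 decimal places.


Coupon per period c = face * coupon_rate / m = 17.000000
Periods per year m = 2; per-period yield y/m = 0.025000
Number of cashflows N = 20
Cashflows (t years, CF_t, discount factor 1/(1+y/m)^(m*t), PV):
  t = 0.5000: CF_t = 17.000000, DF = 0.975610, PV = 16.585366
  t = 1.0000: CF_t = 17.000000, DF = 0.951814, PV = 16.180845
  t = 1.5000: CF_t = 17.000000, DF = 0.928599, PV = 15.786190
  t = 2.0000: CF_t = 17.000000, DF = 0.905951, PV = 15.401161
  t = 2.5000: CF_t = 17.000000, DF = 0.883854, PV = 15.025523
  t = 3.0000: CF_t = 17.000000, DF = 0.862297, PV = 14.659047
  t = 3.5000: CF_t = 17.000000, DF = 0.841265, PV = 14.301509
  t = 4.0000: CF_t = 17.000000, DF = 0.820747, PV = 13.952692
  t = 4.5000: CF_t = 17.000000, DF = 0.800728, PV = 13.612382
  t = 5.0000: CF_t = 17.000000, DF = 0.781198, PV = 13.280373
  t = 5.5000: CF_t = 17.000000, DF = 0.762145, PV = 12.956461
  t = 6.0000: CF_t = 17.000000, DF = 0.743556, PV = 12.640450
  t = 6.5000: CF_t = 17.000000, DF = 0.725420, PV = 12.332146
  t = 7.0000: CF_t = 17.000000, DF = 0.707727, PV = 12.031362
  t = 7.5000: CF_t = 17.000000, DF = 0.690466, PV = 11.737914
  t = 8.0000: CF_t = 17.000000, DF = 0.673625, PV = 11.451624
  t = 8.5000: CF_t = 17.000000, DF = 0.657195, PV = 11.172316
  t = 9.0000: CF_t = 17.000000, DF = 0.641166, PV = 10.899820
  t = 9.5000: CF_t = 17.000000, DF = 0.625528, PV = 10.633971
  t = 10.0000: CF_t = 1017.000000, DF = 0.610271, PV = 620.645549
Price P = sum_t PV_t = 875.286702
Convexity numerator sum_t t*(t + 1/m) * CF_t / (1+y/m)^(m*t + 2):
  t = 0.5000: term = 7.893095
  t = 1.0000: term = 23.101741
  t = 1.5000: term = 45.076569
  t = 2.0000: term = 73.295234
  t = 2.5000: term = 107.261317
  t = 3.0000: term = 146.503263
  t = 3.5000: term = 190.573350
  t = 4.0000: term = 239.046711
  t = 4.5000: term = 291.520379
  t = 5.0000: term = 347.612376
  t = 5.5000: term = 406.960831
  t = 6.0000: term = 469.223131
  t = 6.5000: term = 534.075108
  t = 7.0000: term = 601.210253
  t = 7.5000: term = 670.338958
  t = 8.0000: term = 741.187791
  t = 8.5000: term = 813.498795
  t = 9.0000: term = 887.028815
  t = 9.5000: term = 961.548851
  t = 10.0000: term = 62027.633678
Convexity = (1/P) * sum = 69584.590248 / 875.286702 = 79.499197

Answer: Convexity = 79.4992


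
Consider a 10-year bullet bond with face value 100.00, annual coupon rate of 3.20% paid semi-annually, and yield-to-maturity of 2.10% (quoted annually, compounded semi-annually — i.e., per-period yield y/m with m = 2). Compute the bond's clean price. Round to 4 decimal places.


Answer: Price = 109.8753

Derivation:
Coupon per period c = face * coupon_rate / m = 1.600000
Periods per year m = 2; per-period yield y/m = 0.010500
Number of cashflows N = 20
Cashflows (t years, CF_t, discount factor 1/(1+y/m)^(m*t), PV):
  t = 0.5000: CF_t = 1.600000, DF = 0.989609, PV = 1.583375
  t = 1.0000: CF_t = 1.600000, DF = 0.979326, PV = 1.566922
  t = 1.5000: CF_t = 1.600000, DF = 0.969150, PV = 1.550640
  t = 2.0000: CF_t = 1.600000, DF = 0.959080, PV = 1.534528
  t = 2.5000: CF_t = 1.600000, DF = 0.949114, PV = 1.518583
  t = 3.0000: CF_t = 1.600000, DF = 0.939252, PV = 1.502803
  t = 3.5000: CF_t = 1.600000, DF = 0.929492, PV = 1.487188
  t = 4.0000: CF_t = 1.600000, DF = 0.919834, PV = 1.471734
  t = 4.5000: CF_t = 1.600000, DF = 0.910276, PV = 1.456442
  t = 5.0000: CF_t = 1.600000, DF = 0.900818, PV = 1.441308
  t = 5.5000: CF_t = 1.600000, DF = 0.891457, PV = 1.426332
  t = 6.0000: CF_t = 1.600000, DF = 0.882194, PV = 1.411511
  t = 6.5000: CF_t = 1.600000, DF = 0.873027, PV = 1.396844
  t = 7.0000: CF_t = 1.600000, DF = 0.863956, PV = 1.382329
  t = 7.5000: CF_t = 1.600000, DF = 0.854979, PV = 1.367966
  t = 8.0000: CF_t = 1.600000, DF = 0.846095, PV = 1.353751
  t = 8.5000: CF_t = 1.600000, DF = 0.837303, PV = 1.339685
  t = 9.0000: CF_t = 1.600000, DF = 0.828603, PV = 1.325764
  t = 9.5000: CF_t = 1.600000, DF = 0.819993, PV = 1.311988
  t = 10.0000: CF_t = 101.600000, DF = 0.811472, PV = 82.445575
Price P = sum_t PV_t = 109.875266


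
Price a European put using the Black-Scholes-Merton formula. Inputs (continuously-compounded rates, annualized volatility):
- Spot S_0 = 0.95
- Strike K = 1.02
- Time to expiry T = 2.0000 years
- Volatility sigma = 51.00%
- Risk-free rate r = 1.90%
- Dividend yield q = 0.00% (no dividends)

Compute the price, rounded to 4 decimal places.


Answer: Price = 0.2883

Derivation:
d1 = (ln(S/K) + (r - q + 0.5*sigma^2) * T) / (sigma * sqrt(T)) = 0.31473750
d2 = d1 - sigma * sqrt(T) = -0.40651142
exp(-rT) = 0.96271294; exp(-qT) = 1.00000000
P = K * exp(-rT) * N(-d2) - S_0 * exp(-qT) * N(-d1)
N(-d1) = 0.37648049; N(-d2) = 0.65781657
P = 1.0200 * 0.96271294 * 0.65781657 - 0.9500 * 1.00000000 * 0.37648049 = 0.2883


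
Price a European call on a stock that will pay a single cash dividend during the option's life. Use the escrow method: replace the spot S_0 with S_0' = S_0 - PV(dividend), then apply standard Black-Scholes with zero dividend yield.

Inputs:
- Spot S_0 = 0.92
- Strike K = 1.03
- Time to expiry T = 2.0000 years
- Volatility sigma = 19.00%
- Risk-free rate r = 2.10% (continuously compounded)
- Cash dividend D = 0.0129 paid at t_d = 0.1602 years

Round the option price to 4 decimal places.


Answer: Price = 0.0660

Derivation:
PV(D) = D * exp(-r * t_d) = 0.0129 * 0.99664145 = 0.01285667
S_0' = S_0 - PV(D) = 0.9200 - 0.01285667 = 0.90714333
d1 = (ln(S_0'/K) + (r + sigma^2/2)*T) / (sigma*sqrt(T)) = -0.18203765
d2 = d1 - sigma*sqrt(T) = -0.45073823
exp(-rT) = 0.95886978
N(d1) = 0.42777659; N(d2) = 0.32608911
C = S_0' * N(d1) - K * exp(-rT) * N(d2) = 0.90714333 * 0.42777659 - 1.0300 * 0.95886978 * 0.32608911 = 0.0660


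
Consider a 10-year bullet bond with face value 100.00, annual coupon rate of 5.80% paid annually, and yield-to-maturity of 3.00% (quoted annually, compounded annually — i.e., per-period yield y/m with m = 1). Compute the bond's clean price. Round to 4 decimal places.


Answer: Price = 123.8846

Derivation:
Coupon per period c = face * coupon_rate / m = 5.800000
Periods per year m = 1; per-period yield y/m = 0.030000
Number of cashflows N = 10
Cashflows (t years, CF_t, discount factor 1/(1+y/m)^(m*t), PV):
  t = 1.0000: CF_t = 5.800000, DF = 0.970874, PV = 5.631068
  t = 2.0000: CF_t = 5.800000, DF = 0.942596, PV = 5.467056
  t = 3.0000: CF_t = 5.800000, DF = 0.915142, PV = 5.307822
  t = 4.0000: CF_t = 5.800000, DF = 0.888487, PV = 5.153225
  t = 5.0000: CF_t = 5.800000, DF = 0.862609, PV = 5.003131
  t = 6.0000: CF_t = 5.800000, DF = 0.837484, PV = 4.857409
  t = 7.0000: CF_t = 5.800000, DF = 0.813092, PV = 4.715931
  t = 8.0000: CF_t = 5.800000, DF = 0.789409, PV = 4.578574
  t = 9.0000: CF_t = 5.800000, DF = 0.766417, PV = 4.445217
  t = 10.0000: CF_t = 105.800000, DF = 0.744094, PV = 78.725136
Price P = sum_t PV_t = 123.884568


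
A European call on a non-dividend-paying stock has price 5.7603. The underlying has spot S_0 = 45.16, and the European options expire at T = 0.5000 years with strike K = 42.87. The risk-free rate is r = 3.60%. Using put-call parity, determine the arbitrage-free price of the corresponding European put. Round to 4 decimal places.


Answer: Put price = 2.7055

Derivation:
Put-call parity: C - P = S_0 * exp(-qT) - K * exp(-rT).
S_0 * exp(-qT) = 45.1600 * 1.00000000 = 45.16000000
K * exp(-rT) = 42.8700 * 0.98216103 = 42.10524346
P = C - S*exp(-qT) + K*exp(-rT)
P = 5.7603 - 45.16000000 + 42.10524346 = 2.7055


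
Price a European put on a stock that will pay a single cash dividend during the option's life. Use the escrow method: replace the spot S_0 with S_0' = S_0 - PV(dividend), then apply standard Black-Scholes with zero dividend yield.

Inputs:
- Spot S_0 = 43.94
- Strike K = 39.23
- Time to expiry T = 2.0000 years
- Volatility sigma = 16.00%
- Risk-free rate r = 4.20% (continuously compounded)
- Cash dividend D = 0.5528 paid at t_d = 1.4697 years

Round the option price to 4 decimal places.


PV(D) = D * exp(-r * t_d) = 0.5528 * 0.94013913 = 0.51970891
S_0' = S_0 - PV(D) = 43.9400 - 0.51970891 = 43.42029109
d1 = (ln(S_0'/K) + (r + sigma^2/2)*T) / (sigma*sqrt(T)) = 0.93287320
d2 = d1 - sigma*sqrt(T) = 0.70659903
exp(-rT) = 0.91943126
N(-d1) = 0.17544272; N(-d2) = 0.23990785
P = K * exp(-rT) * N(-d2) - S_0' * N(-d1) = 39.2300 * 0.91943126 * 0.23990785 - 43.42029109 * 0.17544272 = 1.0355

Answer: Price = 1.0355


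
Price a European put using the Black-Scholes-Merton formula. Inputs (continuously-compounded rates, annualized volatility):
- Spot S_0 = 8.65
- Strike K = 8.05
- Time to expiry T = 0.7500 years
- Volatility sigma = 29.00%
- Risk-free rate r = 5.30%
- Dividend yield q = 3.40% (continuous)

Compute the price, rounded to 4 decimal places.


Answer: Price = 0.5067

Derivation:
d1 = (ln(S/K) + (r - q + 0.5*sigma^2) * T) / (sigma * sqrt(T)) = 0.46854853
d2 = d1 - sigma * sqrt(T) = 0.21740116
exp(-rT) = 0.96102967; exp(-qT) = 0.97482238
P = K * exp(-rT) * N(-d2) - S_0 * exp(-qT) * N(-d1)
N(-d1) = 0.31969619; N(-d2) = 0.41394786
P = 8.0500 * 0.96102967 * 0.41394786 - 8.6500 * 0.97482238 * 0.31969619 = 0.5067


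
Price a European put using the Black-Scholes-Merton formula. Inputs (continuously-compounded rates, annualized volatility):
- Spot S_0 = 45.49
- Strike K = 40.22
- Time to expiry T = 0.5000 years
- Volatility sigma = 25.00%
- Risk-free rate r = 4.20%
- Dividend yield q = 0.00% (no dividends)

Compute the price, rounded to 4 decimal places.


d1 = (ln(S/K) + (r - q + 0.5*sigma^2) * T) / (sigma * sqrt(T)) = 0.90370021
d2 = d1 - sigma * sqrt(T) = 0.72692352
exp(-rT) = 0.97921896; exp(-qT) = 1.00000000
P = K * exp(-rT) * N(-d2) - S_0 * exp(-qT) * N(-d1)
N(-d1) = 0.18307719; N(-d2) = 0.23363640
P = 40.2200 * 0.97921896 * 0.23363640 - 45.4900 * 1.00000000 * 0.18307719 = 0.8734

Answer: Price = 0.8734


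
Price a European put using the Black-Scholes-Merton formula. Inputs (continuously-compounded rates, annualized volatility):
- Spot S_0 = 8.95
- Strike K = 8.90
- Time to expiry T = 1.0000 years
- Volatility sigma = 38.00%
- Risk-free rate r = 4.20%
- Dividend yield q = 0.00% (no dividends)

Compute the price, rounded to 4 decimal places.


d1 = (ln(S/K) + (r - q + 0.5*sigma^2) * T) / (sigma * sqrt(T)) = 0.31526909
d2 = d1 - sigma * sqrt(T) = -0.06473091
exp(-rT) = 0.95886978; exp(-qT) = 1.00000000
P = K * exp(-rT) * N(-d2) - S_0 * exp(-qT) * N(-d1)
N(-d1) = 0.37627867; N(-d2) = 0.52580587
P = 8.9000 * 0.95886978 * 0.52580587 - 8.9500 * 1.00000000 * 0.37627867 = 1.1195

Answer: Price = 1.1195


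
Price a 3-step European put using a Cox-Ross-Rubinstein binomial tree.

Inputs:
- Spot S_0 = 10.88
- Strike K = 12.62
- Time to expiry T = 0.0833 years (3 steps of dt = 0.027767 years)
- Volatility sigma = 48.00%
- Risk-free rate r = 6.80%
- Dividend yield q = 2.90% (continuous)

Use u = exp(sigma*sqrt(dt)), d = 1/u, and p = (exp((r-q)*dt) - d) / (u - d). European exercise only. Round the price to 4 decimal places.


dt = T/N = 0.027767
u = exp(sigma*sqrt(dt)) = 1.083270; d = 1/u = 0.923131
p = (exp((r-q)*dt) - d) / (u - d) = 0.486781
Discount per step: exp(-r*dt) = 0.998114
Stock lattice S(k, i) with i counting down-moves:
  k=0: S(0,0) = 10.8800
  k=1: S(1,0) = 11.7860; S(1,1) = 10.0437
  k=2: S(2,0) = 12.7674; S(2,1) = 10.8800; S(2,2) = 9.2716
  k=3: S(3,0) = 13.8305; S(3,1) = 11.7860; S(3,2) = 10.0437; S(3,3) = 8.5589
Terminal payoffs V(N, i) = max(K - S_T, 0):
  V(3,0) = 0.000000; V(3,1) = 0.834025; V(3,2) = 2.576333; V(3,3) = 4.061078
Backward induction: V(k, i) = exp(-r*dt) * [p * V(k+1, i) + (1-p) * V(k+1, i+1)].
  V(2,0) = exp(-r*dt) * [p*0.000000 + (1-p)*0.834025] = 0.427231
  V(2,1) = exp(-r*dt) * [p*0.834025 + (1-p)*2.576333] = 1.724952
  V(2,2) = exp(-r*dt) * [p*2.576333 + (1-p)*4.061078] = 3.332036
  V(1,0) = exp(-r*dt) * [p*0.427231 + (1-p)*1.724952] = 1.091184
  V(1,1) = exp(-r*dt) * [p*1.724952 + (1-p)*3.332036] = 2.544929
  V(0,0) = exp(-r*dt) * [p*1.091184 + (1-p)*2.544929] = 1.833808

Answer: Price = V(0,0) = 1.8338


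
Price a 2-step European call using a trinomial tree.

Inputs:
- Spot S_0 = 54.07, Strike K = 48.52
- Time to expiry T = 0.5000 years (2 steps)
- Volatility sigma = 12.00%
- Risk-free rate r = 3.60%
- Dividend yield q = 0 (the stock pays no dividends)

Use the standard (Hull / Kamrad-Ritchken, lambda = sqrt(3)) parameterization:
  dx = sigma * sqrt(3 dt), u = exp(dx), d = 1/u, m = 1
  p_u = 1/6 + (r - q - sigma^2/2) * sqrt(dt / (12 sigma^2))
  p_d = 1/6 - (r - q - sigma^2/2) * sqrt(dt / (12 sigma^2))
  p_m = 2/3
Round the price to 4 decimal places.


Answer: Price = V(0,0) = 6.4915

Derivation:
dt = T/N = 0.250000; dx = sigma*sqrt(3*dt) = 0.103923
u = exp(dx) = 1.109515; d = 1/u = 0.901295
p_u = 0.201308, p_m = 0.666667, p_d = 0.132026
Discount per step: exp(-r*dt) = 0.991040
Stock lattice S(k, j) with j the centered position index:
  k=0: S(0,+0) = 54.0700
  k=1: S(1,-1) = 48.7330; S(1,+0) = 54.0700; S(1,+1) = 59.9915
  k=2: S(2,-2) = 43.9228; S(2,-1) = 48.7330; S(2,+0) = 54.0700; S(2,+1) = 59.9915; S(2,+2) = 66.5615
Terminal payoffs V(N, j) = max(S_T - K, 0):
  V(2,-2) = 0.000000; V(2,-1) = 0.213002; V(2,+0) = 5.550000; V(2,+1) = 11.471480; V(2,+2) = 18.041451
Backward induction: V(k, j) = exp(-r*dt) * [p_u * V(k+1, j+1) + p_m * V(k+1, j) + p_d * V(k+1, j-1)]
  V(1,-1) = exp(-r*dt) * [p_u*5.550000 + p_m*0.213002 + p_d*0.000000] = 1.247976
  V(1,+0) = exp(-r*dt) * [p_u*11.471480 + p_m*5.550000 + p_d*0.213002] = 5.983326
  V(1,+1) = exp(-r*dt) * [p_u*18.041451 + p_m*11.471480 + p_d*5.550000] = 11.904653
  V(0,+0) = exp(-r*dt) * [p_u*11.904653 + p_m*5.983326 + p_d*1.247976] = 6.491460


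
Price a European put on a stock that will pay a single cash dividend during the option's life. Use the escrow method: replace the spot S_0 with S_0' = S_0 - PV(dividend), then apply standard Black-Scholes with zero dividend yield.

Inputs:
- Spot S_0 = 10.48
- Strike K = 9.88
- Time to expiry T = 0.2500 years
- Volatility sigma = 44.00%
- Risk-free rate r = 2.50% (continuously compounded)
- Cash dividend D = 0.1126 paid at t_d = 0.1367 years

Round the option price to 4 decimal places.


PV(D) = D * exp(-r * t_d) = 0.1126 * 0.99658833 = 0.11221585
S_0' = S_0 - PV(D) = 10.4800 - 0.11221585 = 10.36778415
d1 = (ln(S_0'/K) + (r + sigma^2/2)*T) / (sigma*sqrt(T)) = 0.35745822
d2 = d1 - sigma*sqrt(T) = 0.13745822
exp(-rT) = 0.99376949
N(-d1) = 0.36037440; N(-d2) = 0.44533431
P = K * exp(-rT) * N(-d2) - S_0' * N(-d1) = 9.8800 * 0.99376949 * 0.44533431 - 10.36778415 * 0.36037440 = 0.6362

Answer: Price = 0.6362


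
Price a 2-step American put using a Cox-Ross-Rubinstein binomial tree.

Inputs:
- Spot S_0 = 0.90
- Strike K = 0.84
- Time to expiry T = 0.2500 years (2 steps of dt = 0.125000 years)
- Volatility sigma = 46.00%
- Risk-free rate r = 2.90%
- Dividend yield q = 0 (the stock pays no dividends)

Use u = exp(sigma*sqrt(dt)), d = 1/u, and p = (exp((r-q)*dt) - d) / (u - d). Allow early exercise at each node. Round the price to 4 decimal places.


Answer: Price = V(0,0) = 0.0528

Derivation:
dt = T/N = 0.125000
u = exp(sigma*sqrt(dt)) = 1.176607; d = 1/u = 0.849902
p = (exp((r-q)*dt) - d) / (u - d) = 0.470547
Discount per step: exp(-r*dt) = 0.996382
Stock lattice S(k, i) with i counting down-moves:
  k=0: S(0,0) = 0.9000
  k=1: S(1,0) = 1.0589; S(1,1) = 0.7649
  k=2: S(2,0) = 1.2460; S(2,1) = 0.9000; S(2,2) = 0.6501
Terminal payoffs V(N, i) = max(K - S_T, 0):
  V(2,0) = 0.000000; V(2,1) = 0.000000; V(2,2) = 0.189900
Backward induction: V(k, i) = exp(-r*dt) * [p * V(k+1, i) + (1-p) * V(k+1, i+1)]; then take max(V_cont, immediate exercise) for American.
  V(1,0) = exp(-r*dt) * [p*0.000000 + (1-p)*0.000000] = 0.000000; exercise = 0.000000; V(1,0) = max -> 0.000000
  V(1,1) = exp(-r*dt) * [p*0.000000 + (1-p)*0.189900] = 0.100180; exercise = 0.075088; V(1,1) = max -> 0.100180
  V(0,0) = exp(-r*dt) * [p*0.000000 + (1-p)*0.100180] = 0.052849; exercise = 0.000000; V(0,0) = max -> 0.052849


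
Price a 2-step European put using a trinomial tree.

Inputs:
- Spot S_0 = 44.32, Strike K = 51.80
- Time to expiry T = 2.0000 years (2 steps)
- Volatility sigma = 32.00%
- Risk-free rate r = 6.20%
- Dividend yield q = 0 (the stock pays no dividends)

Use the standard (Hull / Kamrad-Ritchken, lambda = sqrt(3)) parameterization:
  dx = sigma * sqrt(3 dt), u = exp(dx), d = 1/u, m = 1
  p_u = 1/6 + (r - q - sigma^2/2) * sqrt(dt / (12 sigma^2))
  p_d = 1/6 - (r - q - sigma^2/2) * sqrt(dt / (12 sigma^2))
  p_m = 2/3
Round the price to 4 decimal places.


dt = T/N = 1.000000; dx = sigma*sqrt(3*dt) = 0.554256
u = exp(dx) = 1.740646; d = 1/u = 0.574499
p_u = 0.176409, p_m = 0.666667, p_d = 0.156924
Discount per step: exp(-r*dt) = 0.939883
Stock lattice S(k, j) with j the centered position index:
  k=0: S(0,+0) = 44.3200
  k=1: S(1,-1) = 25.4618; S(1,+0) = 44.3200; S(1,+1) = 77.1454
  k=2: S(2,-2) = 14.6278; S(2,-1) = 25.4618; S(2,+0) = 44.3200; S(2,+1) = 77.1454; S(2,+2) = 134.2829
Terminal payoffs V(N, j) = max(K - S_T, 0):
  V(2,-2) = 37.172204; V(2,-1) = 26.338187; V(2,+0) = 7.480000; V(2,+1) = 0.000000; V(2,+2) = 0.000000
Backward induction: V(k, j) = exp(-r*dt) * [p_u * V(k+1, j+1) + p_m * V(k+1, j) + p_d * V(k+1, j-1)]
  V(1,-1) = exp(-r*dt) * [p_u*7.480000 + p_m*26.338187 + p_d*37.172204] = 23.225954
  V(1,+0) = exp(-r*dt) * [p_u*0.000000 + p_m*7.480000 + p_d*26.338187] = 8.571504
  V(1,+1) = exp(-r*dt) * [p_u*0.000000 + p_m*0.000000 + p_d*7.480000] = 1.103226
  V(0,+0) = exp(-r*dt) * [p_u*1.103226 + p_m*8.571504 + p_d*23.225954] = 8.979324

Answer: Price = V(0,0) = 8.9793


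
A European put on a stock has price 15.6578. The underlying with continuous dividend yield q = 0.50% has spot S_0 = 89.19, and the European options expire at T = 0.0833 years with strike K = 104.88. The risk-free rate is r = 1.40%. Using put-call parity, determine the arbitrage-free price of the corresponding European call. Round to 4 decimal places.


Put-call parity: C - P = S_0 * exp(-qT) - K * exp(-rT).
S_0 * exp(-qT) = 89.1900 * 0.99958359 = 89.15286010
K * exp(-rT) = 104.8800 * 0.99883448 = 104.75776024
C = P + S*exp(-qT) - K*exp(-rT)
C = 15.6578 + 89.15286010 - 104.75776024 = 0.0529

Answer: Call price = 0.0529


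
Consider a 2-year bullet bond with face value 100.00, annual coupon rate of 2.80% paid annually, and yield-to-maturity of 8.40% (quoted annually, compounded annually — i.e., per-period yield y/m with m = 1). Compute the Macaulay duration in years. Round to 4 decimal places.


Coupon per period c = face * coupon_rate / m = 2.800000
Periods per year m = 1; per-period yield y/m = 0.084000
Number of cashflows N = 2
Cashflows (t years, CF_t, discount factor 1/(1+y/m)^(m*t), PV):
  t = 1.0000: CF_t = 2.800000, DF = 0.922509, PV = 2.583026
  t = 2.0000: CF_t = 102.800000, DF = 0.851023, PV = 87.485192
Price P = sum_t PV_t = 90.068218
Macaulay numerator sum_t t * PV_t:
  t * PV_t at t = 1.0000: 2.583026
  t * PV_t at t = 2.0000: 174.970384
Macaulay duration D = (sum_t t * PV_t) / P = 177.553410 / 90.068218 = 1.971321

Answer: Macaulay duration = 1.9713 years


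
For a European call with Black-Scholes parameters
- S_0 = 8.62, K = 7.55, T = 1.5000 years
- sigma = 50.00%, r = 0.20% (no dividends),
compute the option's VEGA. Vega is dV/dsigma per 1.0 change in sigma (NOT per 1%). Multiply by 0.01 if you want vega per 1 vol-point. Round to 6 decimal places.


d1 = 0.5275180635; d2 = -0.0848543722
phi(d1) = 0.3471229681; exp(-qT) = 1.0000000000; exp(-rT) = 0.9970044955
Vega = S * exp(-qT) * phi(d1) * sqrt(T) = 8.6200 * 1.0000000000 * 0.3471229681 * 1.2247448714 = 3.664682

Answer: Vega = 3.664682


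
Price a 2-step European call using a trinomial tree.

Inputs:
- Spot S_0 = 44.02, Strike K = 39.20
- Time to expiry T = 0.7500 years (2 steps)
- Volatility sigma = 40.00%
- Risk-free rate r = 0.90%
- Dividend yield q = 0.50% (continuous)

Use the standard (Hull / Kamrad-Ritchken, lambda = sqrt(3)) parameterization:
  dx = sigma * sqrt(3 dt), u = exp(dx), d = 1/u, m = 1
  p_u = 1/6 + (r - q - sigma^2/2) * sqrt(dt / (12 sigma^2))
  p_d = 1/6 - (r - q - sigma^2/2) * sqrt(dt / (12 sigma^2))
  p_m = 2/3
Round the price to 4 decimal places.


dt = T/N = 0.375000; dx = sigma*sqrt(3*dt) = 0.424264
u = exp(dx) = 1.528465; d = 1/u = 0.654251
p_u = 0.133079, p_m = 0.666667, p_d = 0.200254
Discount per step: exp(-r*dt) = 0.996631
Stock lattice S(k, j) with j the centered position index:
  k=0: S(0,+0) = 44.0200
  k=1: S(1,-1) = 28.8001; S(1,+0) = 44.0200; S(1,+1) = 67.2830
  k=2: S(2,-2) = 18.8425; S(2,-1) = 28.8001; S(2,+0) = 44.0200; S(2,+1) = 67.2830; S(2,+2) = 102.8398
Terminal payoffs V(N, j) = max(S_T - K, 0):
  V(2,-2) = 0.000000; V(2,-1) = 0.000000; V(2,+0) = 4.820000; V(2,+1) = 28.083036; V(2,+2) = 63.639777
Backward induction: V(k, j) = exp(-r*dt) * [p_u * V(k+1, j+1) + p_m * V(k+1, j) + p_d * V(k+1, j-1)]
  V(1,-1) = exp(-r*dt) * [p_u*4.820000 + p_m*0.000000 + p_d*0.000000] = 0.639280
  V(1,+0) = exp(-r*dt) * [p_u*28.083036 + p_m*4.820000 + p_d*0.000000] = 6.927180
  V(1,+1) = exp(-r*dt) * [p_u*63.639777 + p_m*28.083036 + p_d*4.820000] = 28.061506
  V(0,+0) = exp(-r*dt) * [p_u*28.061506 + p_m*6.927180 + p_d*0.639280] = 8.451965

Answer: Price = V(0,0) = 8.4520


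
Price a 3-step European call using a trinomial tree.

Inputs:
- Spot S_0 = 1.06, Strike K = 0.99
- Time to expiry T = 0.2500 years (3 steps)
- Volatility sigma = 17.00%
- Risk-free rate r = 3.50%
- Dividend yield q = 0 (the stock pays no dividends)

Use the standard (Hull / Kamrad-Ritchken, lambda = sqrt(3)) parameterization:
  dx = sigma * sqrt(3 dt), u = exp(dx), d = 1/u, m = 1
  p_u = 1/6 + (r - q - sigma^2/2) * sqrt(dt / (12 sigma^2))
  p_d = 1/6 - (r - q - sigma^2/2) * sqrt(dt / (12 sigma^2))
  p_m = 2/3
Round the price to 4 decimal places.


dt = T/N = 0.083333; dx = sigma*sqrt(3*dt) = 0.085000
u = exp(dx) = 1.088717; d = 1/u = 0.918512
p_u = 0.176740, p_m = 0.666667, p_d = 0.156593
Discount per step: exp(-r*dt) = 0.997088
Stock lattice S(k, j) with j the centered position index:
  k=0: S(0,+0) = 1.0600
  k=1: S(1,-1) = 0.9736; S(1,+0) = 1.0600; S(1,+1) = 1.1540
  k=2: S(2,-2) = 0.8943; S(2,-1) = 0.9736; S(2,+0) = 1.0600; S(2,+1) = 1.1540; S(2,+2) = 1.2564
  k=3: S(3,-3) = 0.8214; S(3,-2) = 0.8943; S(3,-1) = 0.9736; S(3,+0) = 1.0600; S(3,+1) = 1.1540; S(3,+2) = 1.2564; S(3,+3) = 1.3679
Terminal payoffs V(N, j) = max(S_T - K, 0):
  V(3,-3) = 0.000000; V(3,-2) = 0.000000; V(3,-1) = 0.000000; V(3,+0) = 0.070000; V(3,+1) = 0.164040; V(3,+2) = 0.266423; V(3,+3) = 0.377889
Backward induction: V(k, j) = exp(-r*dt) * [p_u * V(k+1, j+1) + p_m * V(k+1, j) + p_d * V(k+1, j-1)]
  V(2,-2) = exp(-r*dt) * [p_u*0.000000 + p_m*0.000000 + p_d*0.000000] = 0.000000
  V(2,-1) = exp(-r*dt) * [p_u*0.070000 + p_m*0.000000 + p_d*0.000000] = 0.012336
  V(2,+0) = exp(-r*dt) * [p_u*0.164040 + p_m*0.070000 + p_d*0.000000] = 0.075439
  V(2,+1) = exp(-r*dt) * [p_u*0.266423 + p_m*0.164040 + p_d*0.070000] = 0.166922
  V(2,+2) = exp(-r*dt) * [p_u*0.377889 + p_m*0.266423 + p_d*0.164040] = 0.269305
  V(1,-1) = exp(-r*dt) * [p_u*0.075439 + p_m*0.012336 + p_d*0.000000] = 0.021494
  V(1,+0) = exp(-r*dt) * [p_u*0.166922 + p_m*0.075439 + p_d*0.012336] = 0.081488
  V(1,+1) = exp(-r*dt) * [p_u*0.269305 + p_m*0.166922 + p_d*0.075439] = 0.170194
  V(0,+0) = exp(-r*dt) * [p_u*0.170194 + p_m*0.081488 + p_d*0.021494] = 0.087516

Answer: Price = V(0,0) = 0.0875


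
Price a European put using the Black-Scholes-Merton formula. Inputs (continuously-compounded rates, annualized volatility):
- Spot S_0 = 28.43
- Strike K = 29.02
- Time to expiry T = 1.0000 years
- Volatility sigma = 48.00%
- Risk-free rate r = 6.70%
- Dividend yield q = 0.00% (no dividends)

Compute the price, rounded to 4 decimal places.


Answer: Price = 4.6488

Derivation:
d1 = (ln(S/K) + (r - q + 0.5*sigma^2) * T) / (sigma * sqrt(T)) = 0.33679100
d2 = d1 - sigma * sqrt(T) = -0.14320900
exp(-rT) = 0.93519520; exp(-qT) = 1.00000000
P = K * exp(-rT) * N(-d2) - S_0 * exp(-qT) * N(-d1)
N(-d1) = 0.36813723; N(-d2) = 0.55693744
P = 29.0200 * 0.93519520 * 0.55693744 - 28.4300 * 1.00000000 * 0.36813723 = 4.6488


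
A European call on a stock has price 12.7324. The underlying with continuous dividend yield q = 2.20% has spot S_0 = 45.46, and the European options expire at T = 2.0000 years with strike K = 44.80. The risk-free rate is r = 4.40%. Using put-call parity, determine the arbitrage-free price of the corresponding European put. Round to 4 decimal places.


Answer: Put price = 10.2554

Derivation:
Put-call parity: C - P = S_0 * exp(-qT) - K * exp(-rT).
S_0 * exp(-qT) = 45.4600 * 0.95695396 = 43.50312691
K * exp(-rT) = 44.8000 * 0.91576088 = 41.02608728
P = C - S*exp(-qT) + K*exp(-rT)
P = 12.7324 - 43.50312691 + 41.02608728 = 10.2554


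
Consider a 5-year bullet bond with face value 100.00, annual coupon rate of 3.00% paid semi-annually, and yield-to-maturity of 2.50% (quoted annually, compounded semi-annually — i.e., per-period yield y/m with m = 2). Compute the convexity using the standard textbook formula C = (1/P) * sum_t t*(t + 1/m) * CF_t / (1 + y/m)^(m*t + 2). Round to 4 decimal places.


Coupon per period c = face * coupon_rate / m = 1.500000
Periods per year m = 2; per-period yield y/m = 0.012500
Number of cashflows N = 10
Cashflows (t years, CF_t, discount factor 1/(1+y/m)^(m*t), PV):
  t = 0.5000: CF_t = 1.500000, DF = 0.987654, PV = 1.481481
  t = 1.0000: CF_t = 1.500000, DF = 0.975461, PV = 1.463192
  t = 1.5000: CF_t = 1.500000, DF = 0.963418, PV = 1.445127
  t = 2.0000: CF_t = 1.500000, DF = 0.951524, PV = 1.427286
  t = 2.5000: CF_t = 1.500000, DF = 0.939777, PV = 1.409666
  t = 3.0000: CF_t = 1.500000, DF = 0.928175, PV = 1.392262
  t = 3.5000: CF_t = 1.500000, DF = 0.916716, PV = 1.375074
  t = 4.0000: CF_t = 1.500000, DF = 0.905398, PV = 1.358098
  t = 4.5000: CF_t = 1.500000, DF = 0.894221, PV = 1.341331
  t = 5.0000: CF_t = 101.500000, DF = 0.883181, PV = 89.642864
Price P = sum_t PV_t = 102.336381
Convexity numerator sum_t t*(t + 1/m) * CF_t / (1+y/m)^(m*t + 2):
  t = 0.5000: term = 0.722564
  t = 1.0000: term = 2.140930
  t = 1.5000: term = 4.228997
  t = 2.0000: term = 6.961312
  t = 2.5000: term = 10.313054
  t = 3.0000: term = 14.260026
  t = 3.5000: term = 18.778634
  t = 4.0000: term = 23.845885
  t = 4.5000: term = 29.439364
  t = 5.0000: term = 2404.685881
Convexity = (1/P) * sum = 2515.376646 / 102.336381 = 24.579496

Answer: Convexity = 24.5795


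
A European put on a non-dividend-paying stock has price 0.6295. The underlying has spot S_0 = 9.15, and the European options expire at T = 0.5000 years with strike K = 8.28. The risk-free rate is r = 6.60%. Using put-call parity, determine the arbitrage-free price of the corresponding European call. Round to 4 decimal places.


Put-call parity: C - P = S_0 * exp(-qT) - K * exp(-rT).
S_0 * exp(-qT) = 9.1500 * 1.00000000 = 9.15000000
K * exp(-rT) = 8.2800 * 0.96753856 = 8.01121927
C = P + S*exp(-qT) - K*exp(-rT)
C = 0.6295 + 9.15000000 - 8.01121927 = 1.7683

Answer: Call price = 1.7683


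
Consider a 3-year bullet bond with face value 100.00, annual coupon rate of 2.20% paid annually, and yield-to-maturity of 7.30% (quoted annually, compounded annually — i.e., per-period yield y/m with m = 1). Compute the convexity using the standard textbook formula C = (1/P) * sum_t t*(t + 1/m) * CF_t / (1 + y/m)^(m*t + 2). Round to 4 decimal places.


Coupon per period c = face * coupon_rate / m = 2.200000
Periods per year m = 1; per-period yield y/m = 0.073000
Number of cashflows N = 3
Cashflows (t years, CF_t, discount factor 1/(1+y/m)^(m*t), PV):
  t = 1.0000: CF_t = 2.200000, DF = 0.931966, PV = 2.050326
  t = 2.0000: CF_t = 2.200000, DF = 0.868561, PV = 1.910835
  t = 3.0000: CF_t = 102.200000, DF = 0.809470, PV = 82.727849
Price P = sum_t PV_t = 86.689010
Convexity numerator sum_t t*(t + 1/m) * CF_t / (1+y/m)^(m*t + 2):
  t = 1.0000: term = 3.561669
  t = 2.0000: term = 9.958067
  t = 3.0000: term = 862.250653
Convexity = (1/P) * sum = 875.770389 / 86.689010 = 10.102438

Answer: Convexity = 10.1024


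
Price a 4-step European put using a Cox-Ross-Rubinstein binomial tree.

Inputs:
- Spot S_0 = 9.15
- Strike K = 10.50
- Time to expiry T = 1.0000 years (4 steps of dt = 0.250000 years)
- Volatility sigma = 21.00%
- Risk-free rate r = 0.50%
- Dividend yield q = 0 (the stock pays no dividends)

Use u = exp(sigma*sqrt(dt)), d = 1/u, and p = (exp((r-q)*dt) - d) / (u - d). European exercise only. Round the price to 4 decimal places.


Answer: Price = V(0,0) = 1.6583

Derivation:
dt = T/N = 0.250000
u = exp(sigma*sqrt(dt)) = 1.110711; d = 1/u = 0.900325
p = (exp((r-q)*dt) - d) / (u - d) = 0.479719
Discount per step: exp(-r*dt) = 0.998751
Stock lattice S(k, i) with i counting down-moves:
  k=0: S(0,0) = 9.1500
  k=1: S(1,0) = 10.1630; S(1,1) = 8.2380
  k=2: S(2,0) = 11.2882; S(2,1) = 9.1500; S(2,2) = 7.4168
  k=3: S(3,0) = 12.5379; S(3,1) = 10.1630; S(3,2) = 8.2380; S(3,3) = 6.6776
  k=4: S(4,0) = 13.9259; S(4,1) = 11.2882; S(4,2) = 9.1500; S(4,3) = 7.4168; S(4,4) = 6.0120
Terminal payoffs V(N, i) = max(K - S_T, 0):
  V(4,0) = 0.000000; V(4,1) = 0.000000; V(4,2) = 1.350000; V(4,3) = 3.083154; V(4,4) = 4.488022
Backward induction: V(k, i) = exp(-r*dt) * [p * V(k+1, i) + (1-p) * V(k+1, i+1)].
  V(3,0) = exp(-r*dt) * [p*0.000000 + (1-p)*0.000000] = 0.000000
  V(3,1) = exp(-r*dt) * [p*0.000000 + (1-p)*1.350000] = 0.701502
  V(3,2) = exp(-r*dt) * [p*1.350000 + (1-p)*3.083154] = 2.248914
  V(3,3) = exp(-r*dt) * [p*3.083154 + (1-p)*4.488022] = 3.809315
  V(2,0) = exp(-r*dt) * [p*0.000000 + (1-p)*0.701502] = 0.364522
  V(2,1) = exp(-r*dt) * [p*0.701502 + (1-p)*2.248914] = 1.504708
  V(2,2) = exp(-r*dt) * [p*2.248914 + (1-p)*3.809315] = 3.056937
  V(1,0) = exp(-r*dt) * [p*0.364522 + (1-p)*1.504708] = 0.956542
  V(1,1) = exp(-r*dt) * [p*1.504708 + (1-p)*3.056937] = 2.309414
  V(0,0) = exp(-r*dt) * [p*0.956542 + (1-p)*2.309414] = 1.658341


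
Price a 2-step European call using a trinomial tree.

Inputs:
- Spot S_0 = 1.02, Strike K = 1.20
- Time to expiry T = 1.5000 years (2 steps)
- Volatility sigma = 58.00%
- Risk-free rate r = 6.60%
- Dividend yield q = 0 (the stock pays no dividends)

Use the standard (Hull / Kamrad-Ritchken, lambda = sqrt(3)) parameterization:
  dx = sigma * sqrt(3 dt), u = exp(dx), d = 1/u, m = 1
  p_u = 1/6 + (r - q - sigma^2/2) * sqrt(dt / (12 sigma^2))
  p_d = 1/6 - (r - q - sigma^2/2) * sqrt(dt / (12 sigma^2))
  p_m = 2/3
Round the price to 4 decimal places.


dt = T/N = 0.750000; dx = sigma*sqrt(3*dt) = 0.870000
u = exp(dx) = 2.386911; d = 1/u = 0.418952
p_u = 0.122615, p_m = 0.666667, p_d = 0.210718
Discount per step: exp(-r*dt) = 0.951705
Stock lattice S(k, j) with j the centered position index:
  k=0: S(0,+0) = 1.0200
  k=1: S(1,-1) = 0.4273; S(1,+0) = 1.0200; S(1,+1) = 2.4346
  k=2: S(2,-2) = 0.1790; S(2,-1) = 0.4273; S(2,+0) = 1.0200; S(2,+1) = 2.4346; S(2,+2) = 5.8113
Terminal payoffs V(N, j) = max(S_T - K, 0):
  V(2,-2) = 0.000000; V(2,-1) = 0.000000; V(2,+0) = 0.000000; V(2,+1) = 1.234649; V(2,+2) = 4.611290
Backward induction: V(k, j) = exp(-r*dt) * [p_u * V(k+1, j+1) + p_m * V(k+1, j) + p_d * V(k+1, j-1)]
  V(1,-1) = exp(-r*dt) * [p_u*0.000000 + p_m*0.000000 + p_d*0.000000] = 0.000000
  V(1,+0) = exp(-r*dt) * [p_u*1.234649 + p_m*0.000000 + p_d*0.000000] = 0.144075
  V(1,+1) = exp(-r*dt) * [p_u*4.611290 + p_m*1.234649 + p_d*0.000000] = 1.321454
  V(0,+0) = exp(-r*dt) * [p_u*1.321454 + p_m*0.144075 + p_d*0.000000] = 0.245616

Answer: Price = V(0,0) = 0.2456


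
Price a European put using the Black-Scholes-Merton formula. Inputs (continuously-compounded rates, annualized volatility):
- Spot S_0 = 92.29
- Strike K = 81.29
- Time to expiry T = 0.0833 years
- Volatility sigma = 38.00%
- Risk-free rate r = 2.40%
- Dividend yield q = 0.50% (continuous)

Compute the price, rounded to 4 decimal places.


d1 = (ln(S/K) + (r - q + 0.5*sigma^2) * T) / (sigma * sqrt(T)) = 1.22644380
d2 = d1 - sigma * sqrt(T) = 1.11676919
exp(-rT) = 0.99800280; exp(-qT) = 0.99958359
P = K * exp(-rT) * N(-d2) - S_0 * exp(-qT) * N(-d1)
N(-d1) = 0.11001586; N(-d2) = 0.13204651
P = 81.2900 * 0.99800280 * 0.13204651 - 92.2900 * 0.99958359 * 0.11001586 = 0.5635

Answer: Price = 0.5635


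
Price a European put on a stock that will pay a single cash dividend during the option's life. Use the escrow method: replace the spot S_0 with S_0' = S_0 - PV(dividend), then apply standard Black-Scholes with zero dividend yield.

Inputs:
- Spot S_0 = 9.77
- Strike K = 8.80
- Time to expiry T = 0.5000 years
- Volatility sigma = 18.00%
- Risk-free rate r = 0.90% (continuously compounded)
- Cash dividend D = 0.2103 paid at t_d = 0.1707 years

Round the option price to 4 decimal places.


PV(D) = D * exp(-r * t_d) = 0.2103 * 0.99846488 = 0.20997716
S_0' = S_0 - PV(D) = 9.7700 - 0.20997716 = 9.56002284
d1 = (ln(S_0'/K) + (r + sigma^2/2)*T) / (sigma*sqrt(T)) = 0.74983484
d2 = d1 - sigma*sqrt(T) = 0.62255562
exp(-rT) = 0.99551011
N(-d1) = 0.22667709; N(-d2) = 0.26678829
P = K * exp(-rT) * N(-d2) - S_0' * N(-d1) = 8.8000 * 0.99551011 * 0.26678829 - 9.56002284 * 0.22667709 = 0.1702

Answer: Price = 0.1702


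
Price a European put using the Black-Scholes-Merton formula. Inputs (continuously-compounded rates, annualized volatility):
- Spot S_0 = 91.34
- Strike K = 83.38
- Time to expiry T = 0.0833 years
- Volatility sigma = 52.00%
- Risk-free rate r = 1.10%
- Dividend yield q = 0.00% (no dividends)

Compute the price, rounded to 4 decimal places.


Answer: Price = 2.1563

Derivation:
d1 = (ln(S/K) + (r - q + 0.5*sigma^2) * T) / (sigma * sqrt(T)) = 0.68868654
d2 = d1 - sigma * sqrt(T) = 0.53860549
exp(-rT) = 0.99908412; exp(-qT) = 1.00000000
P = K * exp(-rT) * N(-d2) - S_0 * exp(-qT) * N(-d1)
N(-d1) = 0.24551027; N(-d2) = 0.29507955
P = 83.3800 * 0.99908412 * 0.29507955 - 91.3400 * 1.00000000 * 0.24551027 = 2.1563


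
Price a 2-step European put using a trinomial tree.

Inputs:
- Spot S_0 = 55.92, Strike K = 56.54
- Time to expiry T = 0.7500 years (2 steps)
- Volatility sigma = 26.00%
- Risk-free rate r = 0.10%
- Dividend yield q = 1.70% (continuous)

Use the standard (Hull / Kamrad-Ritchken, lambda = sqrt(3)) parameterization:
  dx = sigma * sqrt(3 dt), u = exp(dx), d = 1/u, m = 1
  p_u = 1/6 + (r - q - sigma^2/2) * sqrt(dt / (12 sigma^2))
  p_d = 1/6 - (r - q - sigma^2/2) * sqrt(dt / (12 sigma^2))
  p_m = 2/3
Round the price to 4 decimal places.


Answer: Price = V(0,0) = 5.0522

Derivation:
dt = T/N = 0.375000; dx = sigma*sqrt(3*dt) = 0.275772
u = exp(dx) = 1.317547; d = 1/u = 0.758986
p_u = 0.132807, p_m = 0.666667, p_d = 0.200526
Discount per step: exp(-r*dt) = 0.999625
Stock lattice S(k, j) with j the centered position index:
  k=0: S(0,+0) = 55.9200
  k=1: S(1,-1) = 42.4425; S(1,+0) = 55.9200; S(1,+1) = 73.6772
  k=2: S(2,-2) = 32.2133; S(2,-1) = 42.4425; S(2,+0) = 55.9200; S(2,+1) = 73.6772; S(2,+2) = 97.0732
Terminal payoffs V(N, j) = max(K - S_T, 0):
  V(2,-2) = 24.326719; V(2,-1) = 14.097490; V(2,+0) = 0.620000; V(2,+1) = 0.000000; V(2,+2) = 0.000000
Backward induction: V(k, j) = exp(-r*dt) * [p_u * V(k+1, j+1) + p_m * V(k+1, j) + p_d * V(k+1, j-1)]
  V(1,-1) = exp(-r*dt) * [p_u*0.620000 + p_m*14.097490 + p_d*24.326719] = 14.353428
  V(1,+0) = exp(-r*dt) * [p_u*0.000000 + p_m*0.620000 + p_d*14.097490] = 3.239035
  V(1,+1) = exp(-r*dt) * [p_u*0.000000 + p_m*0.000000 + p_d*0.620000] = 0.124280
  V(0,+0) = exp(-r*dt) * [p_u*0.124280 + p_m*3.239035 + p_d*14.353428] = 5.052205


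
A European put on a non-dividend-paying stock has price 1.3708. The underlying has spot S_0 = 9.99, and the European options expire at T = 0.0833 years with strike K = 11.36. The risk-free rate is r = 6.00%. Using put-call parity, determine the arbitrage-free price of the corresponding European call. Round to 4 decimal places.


Answer: Call price = 0.0574

Derivation:
Put-call parity: C - P = S_0 * exp(-qT) - K * exp(-rT).
S_0 * exp(-qT) = 9.9900 * 1.00000000 = 9.99000000
K * exp(-rT) = 11.3600 * 0.99501447 = 11.30336437
C = P + S*exp(-qT) - K*exp(-rT)
C = 1.3708 + 9.99000000 - 11.30336437 = 0.0574


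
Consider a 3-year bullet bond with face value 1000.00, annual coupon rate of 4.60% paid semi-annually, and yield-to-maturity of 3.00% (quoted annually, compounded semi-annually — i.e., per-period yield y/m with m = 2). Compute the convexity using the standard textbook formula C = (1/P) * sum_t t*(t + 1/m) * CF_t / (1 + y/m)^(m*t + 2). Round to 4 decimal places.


Answer: Convexity = 9.4718

Derivation:
Coupon per period c = face * coupon_rate / m = 23.000000
Periods per year m = 2; per-period yield y/m = 0.015000
Number of cashflows N = 6
Cashflows (t years, CF_t, discount factor 1/(1+y/m)^(m*t), PV):
  t = 0.5000: CF_t = 23.000000, DF = 0.985222, PV = 22.660099
  t = 1.0000: CF_t = 23.000000, DF = 0.970662, PV = 22.325220
  t = 1.5000: CF_t = 23.000000, DF = 0.956317, PV = 21.995291
  t = 2.0000: CF_t = 23.000000, DF = 0.942184, PV = 21.670237
  t = 2.5000: CF_t = 23.000000, DF = 0.928260, PV = 21.349987
  t = 3.0000: CF_t = 1023.000000, DF = 0.914542, PV = 935.576663
Price P = sum_t PV_t = 1045.577497
Convexity numerator sum_t t*(t + 1/m) * CF_t / (1+y/m)^(m*t + 2):
  t = 0.5000: term = 10.997645
  t = 1.0000: term = 32.505356
  t = 1.5000: term = 64.049962
  t = 2.0000: term = 105.172352
  t = 2.5000: term = 155.427121
  t = 3.0000: term = 9535.349036
Convexity = (1/P) * sum = 9903.501474 / 1045.577497 = 9.471801


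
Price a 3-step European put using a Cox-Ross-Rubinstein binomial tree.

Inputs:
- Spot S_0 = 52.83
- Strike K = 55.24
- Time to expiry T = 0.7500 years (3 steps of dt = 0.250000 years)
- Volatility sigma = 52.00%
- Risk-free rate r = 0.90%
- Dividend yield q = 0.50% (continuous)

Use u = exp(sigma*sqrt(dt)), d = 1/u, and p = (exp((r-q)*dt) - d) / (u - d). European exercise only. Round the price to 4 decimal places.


Answer: Price = V(0,0) = 11.4761

Derivation:
dt = T/N = 0.250000
u = exp(sigma*sqrt(dt)) = 1.296930; d = 1/u = 0.771052
p = (exp((r-q)*dt) - d) / (u - d) = 0.437266
Discount per step: exp(-r*dt) = 0.997753
Stock lattice S(k, i) with i counting down-moves:
  k=0: S(0,0) = 52.8300
  k=1: S(1,0) = 68.5168; S(1,1) = 40.7347
  k=2: S(2,0) = 88.8615; S(2,1) = 52.8300; S(2,2) = 31.4085
  k=3: S(3,0) = 115.2472; S(3,1) = 68.5168; S(3,2) = 40.7347; S(3,3) = 24.2176
Terminal payoffs V(N, i) = max(K - S_T, 0):
  V(3,0) = 0.000000; V(3,1) = 0.000000; V(3,2) = 14.505345; V(3,3) = 31.022410
Backward induction: V(k, i) = exp(-r*dt) * [p * V(k+1, i) + (1-p) * V(k+1, i+1)].
  V(2,0) = exp(-r*dt) * [p*0.000000 + (1-p)*0.000000] = 0.000000
  V(2,1) = exp(-r*dt) * [p*0.000000 + (1-p)*14.505345] = 8.144302
  V(2,2) = exp(-r*dt) * [p*14.505345 + (1-p)*31.022410] = 23.746565
  V(1,0) = exp(-r*dt) * [p*0.000000 + (1-p)*8.144302] = 4.572773
  V(1,1) = exp(-r*dt) * [p*8.144302 + (1-p)*23.746565] = 16.886186
  V(0,0) = exp(-r*dt) * [p*4.572773 + (1-p)*16.886186] = 11.476096


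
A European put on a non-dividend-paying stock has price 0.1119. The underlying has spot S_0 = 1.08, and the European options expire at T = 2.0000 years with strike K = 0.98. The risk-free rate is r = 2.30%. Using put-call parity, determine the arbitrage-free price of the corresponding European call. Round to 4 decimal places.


Put-call parity: C - P = S_0 * exp(-qT) - K * exp(-rT).
S_0 * exp(-qT) = 1.0800 * 1.00000000 = 1.08000000
K * exp(-rT) = 0.9800 * 0.95504196 = 0.93594112
C = P + S*exp(-qT) - K*exp(-rT)
C = 0.1119 + 1.08000000 - 0.93594112 = 0.2560

Answer: Call price = 0.2560


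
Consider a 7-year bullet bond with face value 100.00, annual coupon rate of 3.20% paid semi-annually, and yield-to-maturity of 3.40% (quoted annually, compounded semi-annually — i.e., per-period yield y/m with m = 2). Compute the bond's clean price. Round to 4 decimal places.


Coupon per period c = face * coupon_rate / m = 1.600000
Periods per year m = 2; per-period yield y/m = 0.017000
Number of cashflows N = 14
Cashflows (t years, CF_t, discount factor 1/(1+y/m)^(m*t), PV):
  t = 0.5000: CF_t = 1.600000, DF = 0.983284, PV = 1.573255
  t = 1.0000: CF_t = 1.600000, DF = 0.966848, PV = 1.546956
  t = 1.5000: CF_t = 1.600000, DF = 0.950686, PV = 1.521098
  t = 2.0000: CF_t = 1.600000, DF = 0.934795, PV = 1.495671
  t = 2.5000: CF_t = 1.600000, DF = 0.919169, PV = 1.470670
  t = 3.0000: CF_t = 1.600000, DF = 0.903804, PV = 1.446086
  t = 3.5000: CF_t = 1.600000, DF = 0.888696, PV = 1.421914
  t = 4.0000: CF_t = 1.600000, DF = 0.873841, PV = 1.398145
  t = 4.5000: CF_t = 1.600000, DF = 0.859234, PV = 1.374774
  t = 5.0000: CF_t = 1.600000, DF = 0.844871, PV = 1.351794
  t = 5.5000: CF_t = 1.600000, DF = 0.830748, PV = 1.329197
  t = 6.0000: CF_t = 1.600000, DF = 0.816862, PV = 1.306979
  t = 6.5000: CF_t = 1.600000, DF = 0.803207, PV = 1.285132
  t = 7.0000: CF_t = 101.600000, DF = 0.789781, PV = 80.241745
Price P = sum_t PV_t = 98.763417

Answer: Price = 98.7634
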